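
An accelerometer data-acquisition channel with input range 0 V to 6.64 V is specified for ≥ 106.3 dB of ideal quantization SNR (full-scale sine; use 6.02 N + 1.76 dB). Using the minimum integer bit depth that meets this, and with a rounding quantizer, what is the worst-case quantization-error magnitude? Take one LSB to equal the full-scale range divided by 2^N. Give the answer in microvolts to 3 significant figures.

12.7 µV

Full-scale range = 6.64 V.
N ≥ (106.3 − 1.76)/6.02 = 17.365 → N_min = 18.
One LSB is 6.64 V / 262144 = 25.330 µV.
Half an LSB is 12.7 µV.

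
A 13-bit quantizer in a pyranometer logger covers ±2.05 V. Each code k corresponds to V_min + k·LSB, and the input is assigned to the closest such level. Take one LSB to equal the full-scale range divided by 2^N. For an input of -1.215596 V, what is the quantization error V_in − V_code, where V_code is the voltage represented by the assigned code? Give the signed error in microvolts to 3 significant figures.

Range = 2.05 − (-2.05) = 4.1 V. LSB = 4.1 V / 2^13 ≈ 0.5005 mV.
Position in LSBs: (-1.215596 − (-2.05)) × 8192/4.1 = 1667.1799; rounding gives k = 1667.
V_code = -2.05 + (1667/8192) × 4.1 = -1.215686035 V.
Error = V_in − V_code = -1.215596 − (-1.215686035) = +90.0 µV.

+90.0 µV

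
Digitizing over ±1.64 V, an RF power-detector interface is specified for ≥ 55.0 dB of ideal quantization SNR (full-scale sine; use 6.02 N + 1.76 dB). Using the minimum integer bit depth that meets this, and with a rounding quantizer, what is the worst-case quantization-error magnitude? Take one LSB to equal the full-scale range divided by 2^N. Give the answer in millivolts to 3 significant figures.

The full-scale span is 1.64 − (-1.64) = 3.28 V.
N ≥ (55.0 − 1.76)/6.02 = 8.844 → N_min = 9.
Step size = 3.28/512 V = 6.4063 mV.
Half an LSB is 3.20 mV.

3.20 mV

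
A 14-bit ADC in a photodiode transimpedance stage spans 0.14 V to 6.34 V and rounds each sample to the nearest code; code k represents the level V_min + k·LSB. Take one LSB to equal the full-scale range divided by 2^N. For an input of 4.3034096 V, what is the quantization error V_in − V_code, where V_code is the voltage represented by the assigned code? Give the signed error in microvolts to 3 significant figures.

+55.1 µV

Range = 6.34 − (0.14) = 6.2 V. LSB = 6.2 V / 2^14 ≈ 378.4 µV.
(V_in − V_min)/LSB = (4.3034096 − (0.14)) × 16384/6.2 = 11002.1456 → nearest code k = 11002.
Reconstructed level: 0.14 + 11002 × 6.2/16384 V = 4.3033544922 V.
V_in − V_code = 4.3034096 − (4.3033544922) = +55.1 µV.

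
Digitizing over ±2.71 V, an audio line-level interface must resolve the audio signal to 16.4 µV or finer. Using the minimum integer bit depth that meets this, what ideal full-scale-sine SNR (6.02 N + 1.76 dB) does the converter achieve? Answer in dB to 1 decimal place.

116.1 dB

Range = 2.71 − (-2.71) = 5.42 V.
5.42 V / 16.4 µV = 330500. Since 2^18 = 262144 and 2^19 = 524288, N = 19.
6.02(19) + 1.76 = 116.14 dB.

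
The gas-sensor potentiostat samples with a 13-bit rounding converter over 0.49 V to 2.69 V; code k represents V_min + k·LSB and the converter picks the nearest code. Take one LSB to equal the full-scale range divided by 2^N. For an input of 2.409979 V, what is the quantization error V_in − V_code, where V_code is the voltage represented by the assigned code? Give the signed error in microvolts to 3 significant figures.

+81.5 µV

Span: 2.69 V − (0.49 V) = 2.2 V. LSB = 2.2 V / 2^13 ≈ 268.6 µV.
(2.409979 − (0.49)) / LSB = 1.919979 × 8192/2.2 = 7149.3036. Nearest integer: k = 7149.
Reconstructed level: 0.49 + 7149 × 2.2/8192 V = 2.409897461 V.
Error = V_in − V_code = 2.409979 − (2.409897461) = +81.5 µV.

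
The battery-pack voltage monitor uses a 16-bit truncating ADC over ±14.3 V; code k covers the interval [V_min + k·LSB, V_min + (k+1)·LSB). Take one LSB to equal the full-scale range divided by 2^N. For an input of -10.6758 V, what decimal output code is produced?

8304

The full-scale span is 14.3 − (-14.3) = 28.6 V. LSB = 28.6 V / 2^16 ≈ 436.4 µV.
code = ⌊(V_in − V_min)/LSB⌋ = ⌊(V_in − V_min) × 2^16 / range⌋
     = ⌊(-10.6758 − (-14.3)) × 65536 / 28.6⌋ = ⌊3.6242 × 65536/28.6⌋
     = ⌊8304.740⌋ = 8304.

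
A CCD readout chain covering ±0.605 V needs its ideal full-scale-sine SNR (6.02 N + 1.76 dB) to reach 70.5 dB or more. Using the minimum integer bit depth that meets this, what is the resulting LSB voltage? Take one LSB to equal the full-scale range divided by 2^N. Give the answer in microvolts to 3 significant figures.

Span: 0.605 V − (-0.605 V) = 1.21 V.
Required N = ⌈(70.5 − 1.76)/6.02⌉ = ⌈11.419⌉ = 12.
LSB = 1.21 V / 2^12 = 295 µV.

295 µV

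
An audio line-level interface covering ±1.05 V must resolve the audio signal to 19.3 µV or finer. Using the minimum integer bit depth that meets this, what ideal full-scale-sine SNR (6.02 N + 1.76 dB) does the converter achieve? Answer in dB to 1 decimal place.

104.1 dB

Full-scale range = 1.05 V − (-1.05 V) = 2.1 V.
2.1 V / 19.3 µV = 108800. Since 2^16 = 65536 and 2^17 = 131072, N = 17.
Ideal SNR at N = 17: 6.02·17 + 1.76 = 104.1 dB.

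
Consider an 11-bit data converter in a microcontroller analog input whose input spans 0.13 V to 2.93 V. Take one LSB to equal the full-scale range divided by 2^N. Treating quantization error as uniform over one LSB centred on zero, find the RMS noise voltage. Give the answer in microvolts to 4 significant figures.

394.7 µV

Full-scale range = 2.93 V − (0.13 V) = 2.8 V.
LSB = 2.8 V / 2^11 = 1.36719 mV.
For a uniform distribution on [−LSB/2, +LSB/2], V_rms = LSB/√12 = 1.36719 mV/3.4641 = 394.7 µV.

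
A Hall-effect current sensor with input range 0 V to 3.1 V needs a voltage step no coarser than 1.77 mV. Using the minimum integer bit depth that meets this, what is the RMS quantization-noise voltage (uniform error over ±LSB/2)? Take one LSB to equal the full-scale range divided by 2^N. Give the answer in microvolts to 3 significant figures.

Range is 3.1 V.
Levels needed ≥ 3.1/1.77 mV = 1751. 2^11 = 2048 suffices, so N_min = 11.
Step size = 3.1/2048 V = 1.5137 mV.
RMS noise = LSB/√12 = 437 µV.

437 µV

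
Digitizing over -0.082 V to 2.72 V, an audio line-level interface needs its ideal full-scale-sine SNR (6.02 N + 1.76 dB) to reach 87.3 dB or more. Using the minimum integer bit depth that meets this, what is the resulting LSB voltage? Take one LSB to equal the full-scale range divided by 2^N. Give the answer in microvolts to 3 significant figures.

Span: 2.72 V − (-0.082 V) = 2.802 V.
Solving 6.02 N ≥ 87.3 − 1.76: N ≥ 14.209. Round up → N = 15.
LSB = 2.802 V / 2^15 = 85.5 µV.

85.5 µV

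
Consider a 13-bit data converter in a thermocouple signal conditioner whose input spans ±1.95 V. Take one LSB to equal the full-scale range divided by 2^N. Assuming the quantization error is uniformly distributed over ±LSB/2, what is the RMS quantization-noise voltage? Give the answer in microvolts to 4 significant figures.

Full-scale range = 1.95 V − (-1.95 V) = 3.9 V.
LSB = 3.9 V ÷ 2^13 = 3.9/8192 V = 476.074 µV.
RMS of a uniform error over width LSB is LSB/√12 = 137.4 µV.

137.4 µV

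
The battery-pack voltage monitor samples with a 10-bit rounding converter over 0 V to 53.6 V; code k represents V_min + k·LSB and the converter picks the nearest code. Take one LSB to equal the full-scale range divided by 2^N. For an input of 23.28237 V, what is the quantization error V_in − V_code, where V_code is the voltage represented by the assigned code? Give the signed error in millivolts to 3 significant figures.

Range is 53.6 V. LSB = 53.6 V / 2^10 ≈ 52.34 mV.
(23.28237 − (0)) / LSB = 23.28237 × 1024/53.6 = 444.7975. Nearest integer: k = 445.
Reconstructed level: 0 + 445 × 53.6/1024 V = 23.29296875 V.
e = 23.28237 − (23.29296875) = −10.6 mV.

−10.6 mV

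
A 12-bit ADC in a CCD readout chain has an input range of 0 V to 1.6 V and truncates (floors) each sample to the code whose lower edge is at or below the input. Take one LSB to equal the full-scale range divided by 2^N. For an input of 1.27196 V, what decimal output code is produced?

Span = 1.6 V. LSB = 1.6 V / 2^12 ≈ 390.6 µV.
(V_in − V_min) × 2^12/range = (1.27196 − (0)) × 4096/1.6 = 3256.218.
Floor → code = 3256.

3256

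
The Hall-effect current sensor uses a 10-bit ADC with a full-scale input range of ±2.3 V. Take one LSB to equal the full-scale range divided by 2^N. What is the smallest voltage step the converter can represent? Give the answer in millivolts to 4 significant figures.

Full-scale range = 2.3 V − (-2.3 V) = 4.6 V.
Number of codes = 2^10 = 1024.
One LSB is 4.6 V / 1024 = 4.492 mV.

4.492 mV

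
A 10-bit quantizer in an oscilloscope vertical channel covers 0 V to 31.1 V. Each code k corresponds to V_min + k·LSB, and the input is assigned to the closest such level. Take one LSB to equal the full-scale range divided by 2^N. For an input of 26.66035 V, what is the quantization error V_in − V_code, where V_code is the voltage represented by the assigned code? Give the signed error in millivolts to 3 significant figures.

−5.47 mV

Full-scale range = 31.1 V. LSB = 31.1 V / 2^10 ≈ 30.37 mV.
Position in LSBs: (26.66035 − (0)) × 1024/31.1 = 877.8199; rounding gives k = 878.
Reconstructed level: 0 + 878 × 31.1/1024 V = 26.66582031 V.
V_in − V_code = 26.66035 − (26.66582031) = −5.47 mV.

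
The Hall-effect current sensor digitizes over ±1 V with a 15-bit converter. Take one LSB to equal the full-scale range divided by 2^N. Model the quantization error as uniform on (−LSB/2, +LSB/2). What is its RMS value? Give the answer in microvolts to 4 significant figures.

Range = 1 − (-1) = 2 V.
Step size = 2/32768 V = 61.0352 µV.
For a uniform distribution on [−LSB/2, +LSB/2], V_rms = LSB/√12 = 61.0352 µV/3.4641 = 17.62 µV.

17.62 µV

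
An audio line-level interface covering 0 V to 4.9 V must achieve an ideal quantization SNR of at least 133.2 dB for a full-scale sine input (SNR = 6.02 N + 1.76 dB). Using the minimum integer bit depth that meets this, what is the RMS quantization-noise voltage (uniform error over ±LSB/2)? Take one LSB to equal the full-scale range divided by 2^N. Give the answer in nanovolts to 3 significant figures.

337 nV

Range is 4.9 V.
Required N = ⌈(133.2 − 1.76)/6.02⌉ = ⌈21.834⌉ = 22.
LSB = 4.9 V / 2^22 = 1.1683 µV.
σ_q = LSB/√12 = 1.1683 µV/3.4641 = 337 nV.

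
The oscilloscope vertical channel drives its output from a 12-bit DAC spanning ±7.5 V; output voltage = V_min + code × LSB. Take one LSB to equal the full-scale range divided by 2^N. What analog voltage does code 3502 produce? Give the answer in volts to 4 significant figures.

5.325 V

Span: 7.5 V − (-7.5 V) = 15 V. LSB = 15 V / 2^12.
V_out = -7.5 + 3502 × (15/4096) V
      = -7.5 + 12.8247 = 5.32471 V.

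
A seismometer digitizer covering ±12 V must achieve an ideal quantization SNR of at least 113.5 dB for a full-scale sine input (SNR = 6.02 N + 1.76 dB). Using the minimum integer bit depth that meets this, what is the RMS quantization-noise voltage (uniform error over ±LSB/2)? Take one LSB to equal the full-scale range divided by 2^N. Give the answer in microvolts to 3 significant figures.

13.2 µV

The full-scale span is 12 − (-12) = 24 V.
Required N = ⌈(113.5 − 1.76)/6.02⌉ = ⌈18.561⌉ = 19.
LSB = 24 V ÷ 2^19 = 24/524288 V = 45.776 µV.
σ_q = LSB/√12 = 45.776 µV/3.4641 = 13.2 µV.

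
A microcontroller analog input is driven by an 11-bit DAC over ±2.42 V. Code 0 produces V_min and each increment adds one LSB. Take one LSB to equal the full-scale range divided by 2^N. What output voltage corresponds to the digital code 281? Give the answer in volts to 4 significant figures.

Range = 2.42 − (-2.42) = 4.84 V. LSB = 4.84 V / 2^11.
Output = V_min + (281/2048) × range = -2.42 + 0.137207 × 4.84 V
      = -2.42 + 0.664082 = -1.75592 V.

-1.756 V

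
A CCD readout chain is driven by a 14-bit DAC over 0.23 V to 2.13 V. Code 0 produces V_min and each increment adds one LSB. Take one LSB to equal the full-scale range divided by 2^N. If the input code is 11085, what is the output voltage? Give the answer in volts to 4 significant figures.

1.515 V

Range = 2.13 − (0.23) = 1.9 V. LSB = 1.9 V / 2^14.
V_out = V_min + code × LSB = 0.23 V + 11085 × 1.9 V / 16384
      = 0.23 + 1.28549 = 1.51549 V.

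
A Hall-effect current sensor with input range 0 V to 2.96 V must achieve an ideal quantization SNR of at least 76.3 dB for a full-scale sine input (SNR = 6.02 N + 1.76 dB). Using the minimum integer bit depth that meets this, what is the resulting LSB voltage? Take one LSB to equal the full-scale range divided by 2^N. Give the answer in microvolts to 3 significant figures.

361 µV

V_FS = 2.96 V.
N ≥ (76.3 − 1.76)/6.02 = 12.382 → N_min = 13.
Step size = 2.96/8192 V = 361 µV.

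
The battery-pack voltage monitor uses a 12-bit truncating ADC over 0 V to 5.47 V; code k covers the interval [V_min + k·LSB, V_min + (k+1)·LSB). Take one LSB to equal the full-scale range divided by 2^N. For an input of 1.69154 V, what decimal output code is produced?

1266

Range is 5.47 V. LSB = 5.47 V / 2^12 ≈ 1.335 mV.
(V_in − V_min) × 2^12/range = (1.69154 − (0)) × 4096/5.47 = 1266.645.
Floor → code = 1266.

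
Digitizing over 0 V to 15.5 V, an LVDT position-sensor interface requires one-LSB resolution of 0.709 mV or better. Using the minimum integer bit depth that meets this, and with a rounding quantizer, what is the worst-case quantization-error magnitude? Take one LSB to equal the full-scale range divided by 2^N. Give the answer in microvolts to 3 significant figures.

Span = 15.5 V.
Need 2^N ≥ 15.5 V / 0.709 mV = 21860 → N_min = 15.
LSB = 15.5 V / 2^15 = 473.02 µV.
|e|_max = LSB/2 = 237 µV.

237 µV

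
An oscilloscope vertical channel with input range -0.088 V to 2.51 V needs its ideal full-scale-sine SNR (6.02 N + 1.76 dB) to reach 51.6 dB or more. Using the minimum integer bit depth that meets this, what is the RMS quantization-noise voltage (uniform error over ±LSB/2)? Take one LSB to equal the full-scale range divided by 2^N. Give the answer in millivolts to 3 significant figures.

Span: 2.51 V − (-0.088 V) = 2.598 V.
N ≥ (51.6 − 1.76)/6.02 = 8.279 → N_min = 9.
Step size = 2.598/512 V = 5.0742 mV.
RMS noise = LSB/√12 = 1.46 mV.

1.46 mV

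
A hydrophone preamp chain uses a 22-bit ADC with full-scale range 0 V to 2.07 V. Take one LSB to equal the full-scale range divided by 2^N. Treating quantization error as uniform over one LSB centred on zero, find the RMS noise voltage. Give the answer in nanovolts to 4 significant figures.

142.5 nV

Full-scale range = 2.07 V.
LSB = 2.07 V / 2^22 = 493.526 nV.
σ_q = LSB/√12 = 493.526 nV/3.4641 = 142.5 nV.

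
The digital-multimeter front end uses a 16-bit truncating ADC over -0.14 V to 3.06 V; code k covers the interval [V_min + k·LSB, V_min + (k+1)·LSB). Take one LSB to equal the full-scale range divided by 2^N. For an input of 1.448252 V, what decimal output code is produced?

The full-scale span is 3.06 − (-0.14) = 3.2 V. LSB = 3.2 V / 2^16 ≈ 48.83 µV.
code = ⌊(V_in − V_min)/LSB⌋ = ⌊(V_in − V_min) × 2^16 / range⌋
     = ⌊(1.448252 − (-0.14)) × 65536 / 3.2⌋ = ⌊1.588252 × 65536/3.2⌋
     = ⌊32527.401⌋ = 32527.

32527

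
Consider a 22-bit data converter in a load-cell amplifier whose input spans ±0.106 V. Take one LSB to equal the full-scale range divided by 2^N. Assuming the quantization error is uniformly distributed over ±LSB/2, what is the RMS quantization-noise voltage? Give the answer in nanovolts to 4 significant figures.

The full-scale span is 0.106 − (-0.106) = 0.212 V.
LSB = 0.212 V / 2^22 = 50.5447 nV.
For a uniform distribution on [−LSB/2, +LSB/2], V_rms = LSB/√12 = 50.5447 nV/3.4641 = 14.59 nV.

14.59 nV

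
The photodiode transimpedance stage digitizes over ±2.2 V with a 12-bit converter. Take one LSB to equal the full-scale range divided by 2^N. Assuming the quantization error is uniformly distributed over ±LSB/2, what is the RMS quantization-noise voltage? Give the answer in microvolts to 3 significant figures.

310 µV

Range = 2.2 − (-2.2) = 4.4 V.
Step size = 4.4/4096 V = 1.0742 mV.
V_rms = LSB/√12 = 1.0742 mV / √12 = 310 µV.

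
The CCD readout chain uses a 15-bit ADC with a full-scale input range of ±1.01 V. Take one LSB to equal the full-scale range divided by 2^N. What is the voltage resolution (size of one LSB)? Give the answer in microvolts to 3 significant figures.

The full-scale span is 1.01 − (-1.01) = 2.02 V.
Number of codes = 2^15 = 32768.
Step size = 2.02/32768 V = 61.6 µV.

61.6 µV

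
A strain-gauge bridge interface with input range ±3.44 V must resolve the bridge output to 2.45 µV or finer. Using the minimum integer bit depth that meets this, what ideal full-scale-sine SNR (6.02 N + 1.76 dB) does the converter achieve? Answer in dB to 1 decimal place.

Range = 3.44 − (-3.44) = 6.88 V.
Levels needed ≥ 6.88/2.45 µV = 2.808e6. 2^22 = 4194304 suffices, so N_min = 22.
Ideal SNR at N = 22: 6.02·22 + 1.76 = 134.2 dB.

134.2 dB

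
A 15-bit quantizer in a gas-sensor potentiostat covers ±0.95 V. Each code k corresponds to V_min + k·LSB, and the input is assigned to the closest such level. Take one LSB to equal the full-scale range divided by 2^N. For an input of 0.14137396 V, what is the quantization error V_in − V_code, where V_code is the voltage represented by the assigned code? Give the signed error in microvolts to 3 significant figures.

+10.4 µV

Range = 0.95 − (-0.95) = 1.9 V. LSB = 1.9 V / 2^15 ≈ 57.98 µV.
Position in LSBs: (0.14137396 − (-0.95)) × 32768/1.9 = 18822.1800; rounding gives k = 18822.
V_code = V_min + k × range/2^15 = -0.95 + 18822 × 1.9/32768 = 0.14136352539 V.
V_in − V_code = 0.14137396 − (0.14136352539) = +10.4 µV.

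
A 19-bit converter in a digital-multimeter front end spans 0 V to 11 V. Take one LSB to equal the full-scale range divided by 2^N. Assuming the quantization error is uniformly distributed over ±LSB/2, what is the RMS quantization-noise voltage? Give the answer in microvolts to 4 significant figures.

6.057 µV

Span = 11 V.
LSB = 11 V ÷ 2^19 = 11/524288 V = 20.9808 µV.
For a uniform distribution on [−LSB/2, +LSB/2], V_rms = LSB/√12 = 20.9808 µV/3.4641 = 6.057 µV.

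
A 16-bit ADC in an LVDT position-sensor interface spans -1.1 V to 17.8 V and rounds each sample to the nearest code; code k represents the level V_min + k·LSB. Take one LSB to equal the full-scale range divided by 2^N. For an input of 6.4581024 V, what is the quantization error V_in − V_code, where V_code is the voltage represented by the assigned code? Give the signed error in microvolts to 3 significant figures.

The full-scale span is 17.8 − (-1.1) = 18.9 V. LSB = 18.9 V / 2^16 ≈ 288.4 µV.
(6.4581024 − (-1.1)) / LSB = 7.5581024 × 65536/18.9 = 26207.8200. Nearest integer: k = 26208.
Reconstructed level: -1.1 + 26208 × 18.9/65536 V = 6.4581542969 V.
V_in − V_code = 6.4581024 − (6.4581542969) = −51.9 µV.

−51.9 µV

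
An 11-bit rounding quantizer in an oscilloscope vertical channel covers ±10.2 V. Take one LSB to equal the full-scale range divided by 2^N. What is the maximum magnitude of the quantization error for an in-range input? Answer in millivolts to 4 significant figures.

Span: 10.2 V − (-10.2 V) = 20.4 V.
LSB = 20.4 V ÷ 2^11 = 20.4/2048 V = 9.96094 mV.
|e|_max = LSB/2 = 4.980 mV.

4.980 mV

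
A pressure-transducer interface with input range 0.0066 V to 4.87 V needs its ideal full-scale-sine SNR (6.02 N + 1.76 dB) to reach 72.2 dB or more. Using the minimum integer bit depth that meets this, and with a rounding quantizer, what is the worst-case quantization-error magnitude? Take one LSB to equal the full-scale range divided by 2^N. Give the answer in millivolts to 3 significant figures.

0.594 mV

Span: 4.87 V − (0.0066 V) = 4.8634 V.
Required N = ⌈(72.2 − 1.76)/6.02⌉ = ⌈11.701⌉ = 12.
LSB = 4.8634 V ÷ 2^12 = 4.8634/4096 V = 1.1874 mV.
Half an LSB is 0.594 mV.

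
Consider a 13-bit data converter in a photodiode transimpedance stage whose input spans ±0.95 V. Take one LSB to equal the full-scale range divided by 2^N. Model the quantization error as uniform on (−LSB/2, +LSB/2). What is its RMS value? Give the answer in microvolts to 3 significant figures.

67.0 µV

Full-scale range = 0.95 V − (-0.95 V) = 1.9 V.
LSB = 1.9 V / 2^13 = 231.93 µV.
RMS of a uniform error over width LSB is LSB/√12 = 67.0 µV.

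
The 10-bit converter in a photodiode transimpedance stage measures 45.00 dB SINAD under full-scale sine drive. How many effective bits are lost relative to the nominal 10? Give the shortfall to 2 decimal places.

N_eff = (45.00 − 1.76)/6.02 = 7.1827 bits.
10 − 7.1827 = 2.82 bits below nominal.

2.82 bits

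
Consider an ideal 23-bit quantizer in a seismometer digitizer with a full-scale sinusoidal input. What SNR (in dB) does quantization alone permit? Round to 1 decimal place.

Ideal quantization SNR: 6.02 × 23 + 1.76 dB = 140.2 dB.

140.2 dB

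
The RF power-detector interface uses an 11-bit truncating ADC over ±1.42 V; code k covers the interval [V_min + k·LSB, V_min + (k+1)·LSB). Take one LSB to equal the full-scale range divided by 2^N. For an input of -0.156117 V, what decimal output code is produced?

Span: 1.42 V − (-1.42 V) = 2.84 V. LSB = 2.84 V / 2^11 ≈ 1.387 mV.
(V_in − V_min) × 2^11/range = (-0.156117 − (-1.42)) × 2048/2.84 = 911.420.
Floor → code = 911.

911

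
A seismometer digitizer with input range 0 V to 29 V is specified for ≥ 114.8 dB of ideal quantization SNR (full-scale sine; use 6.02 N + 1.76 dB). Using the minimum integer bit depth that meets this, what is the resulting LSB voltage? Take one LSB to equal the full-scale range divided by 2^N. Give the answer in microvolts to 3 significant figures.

Range is 29 V.
Required N = ⌈(114.8 − 1.76)/6.02⌉ = ⌈18.777⌉ = 19.
LSB = 29 V ÷ 2^19 = 29/524288 V = 55.3 µV.

55.3 µV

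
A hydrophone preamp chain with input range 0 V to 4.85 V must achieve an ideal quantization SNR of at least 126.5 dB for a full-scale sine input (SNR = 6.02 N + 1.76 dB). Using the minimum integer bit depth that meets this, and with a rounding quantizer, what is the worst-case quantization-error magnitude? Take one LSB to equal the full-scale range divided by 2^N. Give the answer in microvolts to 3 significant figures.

1.16 µV

Range is 4.85 V.
Solving 6.02 N ≥ 126.5 − 1.76: N ≥ 20.721. Round up → N = 21.
One LSB is 4.85 V / 2097152 = 2.3127 µV.
Max error for round-to-nearest is LSB/2 = 1.16 µV.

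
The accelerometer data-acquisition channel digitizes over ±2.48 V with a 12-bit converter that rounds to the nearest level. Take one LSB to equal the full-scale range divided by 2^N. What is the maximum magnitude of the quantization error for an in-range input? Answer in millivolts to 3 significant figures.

Full-scale range = 2.48 V − (-2.48 V) = 4.96 V.
LSB = 4.96 V / 2^12 = 1.2109 mV.
A rounding quantizer has |error| ≤ LSB/2 = 0.605 mV.

0.605 mV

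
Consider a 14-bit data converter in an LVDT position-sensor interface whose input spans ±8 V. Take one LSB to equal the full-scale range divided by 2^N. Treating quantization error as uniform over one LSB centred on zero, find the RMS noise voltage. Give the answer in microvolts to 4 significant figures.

281.9 µV

Full-scale range = 8 V − (-8 V) = 16 V.
Step size = 16/16384 V = 0.976563 mV.
σ_q = LSB/√12 = 0.976563 mV/3.4641 = 281.9 µV.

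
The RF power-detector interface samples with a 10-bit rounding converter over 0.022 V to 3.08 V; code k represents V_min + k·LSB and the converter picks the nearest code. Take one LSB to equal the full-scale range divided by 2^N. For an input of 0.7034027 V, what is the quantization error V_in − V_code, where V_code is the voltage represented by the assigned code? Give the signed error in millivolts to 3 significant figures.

Range = 3.08 − (0.022) = 3.058 V. LSB = 3.058 V / 2^10 ≈ 2.986 mV.
Position in LSBs: (0.7034027 − (0.022)) × 1024/3.058 = 228.1741; rounding gives k = 228.
Reconstructed level: 0.022 + 228 × 3.058/1024 V = 0.7028828125 V.
Error = V_in − V_code = 0.7034027 − (0.7028828125) = +0.520 mV.

+0.520 mV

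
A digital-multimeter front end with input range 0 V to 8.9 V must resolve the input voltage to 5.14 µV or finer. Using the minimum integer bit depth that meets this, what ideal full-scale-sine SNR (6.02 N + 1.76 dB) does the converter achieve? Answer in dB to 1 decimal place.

128.2 dB

Full-scale range = 8.9 V.
Levels needed ≥ 8.9/5.14 µV = 1.732e6. 2^21 = 2097152 suffices, so N_min = 21.
6.02(21) + 1.76 = 128.18 dB.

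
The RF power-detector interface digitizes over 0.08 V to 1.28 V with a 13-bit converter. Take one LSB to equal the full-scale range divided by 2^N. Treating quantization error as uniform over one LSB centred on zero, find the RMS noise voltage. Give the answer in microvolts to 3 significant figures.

42.3 µV

The full-scale span is 1.28 − (0.08) = 1.2 V.
LSB = 1.2 V ÷ 2^13 = 1.2/8192 V = 146.48 µV.
For a uniform distribution on [−LSB/2, +LSB/2], V_rms = LSB/√12 = 146.48 µV/3.4641 = 42.3 µV.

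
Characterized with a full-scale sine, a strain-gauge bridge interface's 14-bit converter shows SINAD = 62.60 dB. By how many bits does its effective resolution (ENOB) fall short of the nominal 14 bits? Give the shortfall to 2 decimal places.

3.89 bits

ENOB = (SINAD − 1.76)/6.02 = (62.60 − 1.76)/6.02 = 10.1063 bits.
Lost resolution: 14 − 10.1063 = 3.8937 bits.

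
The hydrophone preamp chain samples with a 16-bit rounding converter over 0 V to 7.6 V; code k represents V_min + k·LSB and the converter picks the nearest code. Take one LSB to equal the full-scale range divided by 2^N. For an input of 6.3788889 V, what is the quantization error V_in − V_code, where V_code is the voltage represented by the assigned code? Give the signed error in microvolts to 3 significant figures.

Range is 7.6 V. LSB = 7.6 V / 2^16 ≈ 116.0 µV.
(6.3788889 − (0)) / LSB = 6.3788889 × 65536/7.6 = 55006.1662. Nearest integer: k = 55006.
Reconstructed level: 0 + 55006 × 7.6/65536 V = 6.3788696289 V.
Error = V_in − V_code = 6.3788889 − (6.3788696289) = +19.3 µV.

+19.3 µV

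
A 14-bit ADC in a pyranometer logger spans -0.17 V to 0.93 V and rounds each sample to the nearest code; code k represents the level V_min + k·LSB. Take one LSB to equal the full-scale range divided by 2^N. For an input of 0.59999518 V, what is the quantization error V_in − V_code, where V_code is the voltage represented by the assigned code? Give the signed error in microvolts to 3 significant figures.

Full-scale range = 0.93 V − (-0.17 V) = 1.1 V. LSB = 1.1 V / 2^14 ≈ 67.14 µV.
(V_in − V_min)/LSB = (0.59999518 − (-0.17)) × 16384/1.1 = 11468.7282 → nearest code k = 11469.
V_code = V_min + k × range/2^14 = -0.17 + 11469 × 1.1/16384 = 0.60001342773 V.
Error = V_in − V_code = 0.59999518 − (0.60001342773) = −18.2 µV.

−18.2 µV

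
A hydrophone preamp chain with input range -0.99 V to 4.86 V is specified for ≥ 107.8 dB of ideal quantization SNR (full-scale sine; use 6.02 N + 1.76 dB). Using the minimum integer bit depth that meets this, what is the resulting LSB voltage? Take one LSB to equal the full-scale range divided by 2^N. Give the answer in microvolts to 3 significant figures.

22.3 µV

Range = 4.86 − (-0.99) = 5.85 V.
N ≥ (107.8 − 1.76)/6.02 = 17.615 → N_min = 18.
Step size = 5.85/262144 V = 22.3 µV.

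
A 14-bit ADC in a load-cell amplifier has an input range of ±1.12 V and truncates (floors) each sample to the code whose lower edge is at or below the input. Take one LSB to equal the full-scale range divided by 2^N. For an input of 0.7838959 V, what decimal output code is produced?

13925

Range = 1.12 − (-1.12) = 2.24 V. LSB = 2.24 V / 2^14 ≈ 136.7 µV.
V_in − V_min = 0.7838959 − (-1.12) = 1.9038959 V.
Divide by LSB: 1.9038959 × 16384/2.24 = 13925.6386.
Truncating gives code 13925.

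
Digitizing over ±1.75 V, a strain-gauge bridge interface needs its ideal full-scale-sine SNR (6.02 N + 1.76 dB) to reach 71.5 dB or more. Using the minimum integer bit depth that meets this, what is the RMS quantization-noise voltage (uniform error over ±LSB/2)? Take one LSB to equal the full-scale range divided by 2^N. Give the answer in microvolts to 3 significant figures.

Span: 1.75 V − (-1.75 V) = 3.5 V.
N ≥ (71.5 − 1.76)/6.02 = 11.585 → N_min = 12.
LSB = 3.5 V ÷ 2^12 = 3.5/4096 V = 0.85449 mV.
V_rms = LSB/√12 = 247 µV.

247 µV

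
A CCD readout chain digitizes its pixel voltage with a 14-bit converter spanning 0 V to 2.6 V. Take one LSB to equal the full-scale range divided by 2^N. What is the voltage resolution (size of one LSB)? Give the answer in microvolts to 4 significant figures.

158.7 µV

Span = 2.6 V.
2^14 = 16384 levels.
LSB = 2.6 V ÷ 2^14 = 2.6/16384 V = 158.7 µV.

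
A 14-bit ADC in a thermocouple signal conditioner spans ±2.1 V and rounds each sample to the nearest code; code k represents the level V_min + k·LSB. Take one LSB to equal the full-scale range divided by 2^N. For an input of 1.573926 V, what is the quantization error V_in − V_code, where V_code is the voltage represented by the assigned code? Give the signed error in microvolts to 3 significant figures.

Range = 2.1 − (-2.1) = 4.2 V. LSB = 4.2 V / 2^14 ≈ 256.3 µV.
(1.573926 − (-2.1)) / LSB = 3.673926 × 16384/4.2 = 14331.8104. Nearest integer: k = 14332.
V_code = V_min + k × range/2^14 = -2.1 + 14332 × 4.2/16384 = 1.5739746094 V.
e = 1.573926 − (1.5739746094) = −48.6 µV.

−48.6 µV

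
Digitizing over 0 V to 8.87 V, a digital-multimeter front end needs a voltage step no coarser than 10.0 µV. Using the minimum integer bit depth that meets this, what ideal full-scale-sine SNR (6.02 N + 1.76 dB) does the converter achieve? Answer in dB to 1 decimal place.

Span = 8.87 V.
Levels needed ≥ 8.87/10.0 µV = 887000. 2^20 = 1048576 suffices, so N_min = 20.
SNR = 6.02 × 20 + 1.76 = 122.16 dB.

122.2 dB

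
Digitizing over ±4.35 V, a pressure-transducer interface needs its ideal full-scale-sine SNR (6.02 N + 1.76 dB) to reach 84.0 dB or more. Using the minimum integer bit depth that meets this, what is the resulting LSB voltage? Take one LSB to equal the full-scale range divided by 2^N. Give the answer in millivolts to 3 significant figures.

0.531 mV

Range = 4.35 − (-4.35) = 8.7 V.
N ≥ (84.0 − 1.76)/6.02 = 13.661 → N_min = 14.
Step size = 8.7/16384 V = 0.531 mV.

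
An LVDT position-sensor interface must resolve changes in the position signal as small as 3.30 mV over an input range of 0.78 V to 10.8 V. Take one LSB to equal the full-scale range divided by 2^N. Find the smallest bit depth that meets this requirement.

Range = 10.8 − (0.78) = 10.02 V.
10.02 V / 3.30 mV = 3036. Since 2^11 = 2048 and 2^12 = 4096, N = 12.

12 bits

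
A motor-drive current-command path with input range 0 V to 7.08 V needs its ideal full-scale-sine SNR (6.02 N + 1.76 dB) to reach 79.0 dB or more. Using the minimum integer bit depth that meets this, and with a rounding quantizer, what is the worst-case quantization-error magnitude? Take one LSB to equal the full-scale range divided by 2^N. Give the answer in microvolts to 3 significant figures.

Span = 7.08 V.
N ≥ (79.0 − 1.76)/6.02 = 12.831 → N_min = 13.
Step size = 7.08/8192 V = 0.86426 mV.
|e|_max = LSB/2 = 432 µV.

432 µV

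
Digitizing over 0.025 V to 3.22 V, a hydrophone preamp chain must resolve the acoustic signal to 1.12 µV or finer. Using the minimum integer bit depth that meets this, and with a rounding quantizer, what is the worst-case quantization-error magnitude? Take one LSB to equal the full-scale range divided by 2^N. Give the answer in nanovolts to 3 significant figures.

The full-scale span is 3.22 − (0.025) = 3.195 V.
3.195 V / 1.12 µV = 2.853e6. Since 2^21 = 2097152 and 2^22 = 4194304, N = 22.
Step size = 3.195/4194304 V = 0.76175 µV.
|e|_max = LSB/2 = 381 nV.

381 nV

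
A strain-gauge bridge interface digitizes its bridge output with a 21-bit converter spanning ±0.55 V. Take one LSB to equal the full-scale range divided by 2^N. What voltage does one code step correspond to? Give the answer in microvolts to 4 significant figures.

0.5245 µV

Span: 0.55 V − (-0.55 V) = 1.1 V.
Number of codes = 2^21 = 2097152.
LSB = 1.1 V ÷ 2^21 = 1.1/2097152 V = 0.5245 µV.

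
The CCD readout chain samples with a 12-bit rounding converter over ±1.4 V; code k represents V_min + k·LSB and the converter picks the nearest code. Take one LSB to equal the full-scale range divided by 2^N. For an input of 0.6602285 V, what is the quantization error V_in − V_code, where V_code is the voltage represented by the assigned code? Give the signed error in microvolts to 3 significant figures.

−123 µV

Range = 1.4 − (-1.4) = 2.8 V. LSB = 2.8 V / 2^12 ≈ 0.6836 mV.
(0.6602285 − (-1.4)) / LSB = 2.0602285 × 4096/2.8 = 3013.8200. Nearest integer: k = 3014.
V_code = V_min + k × range/2^12 = -1.4 + 3014 × 2.8/4096 = 0.6603515625 V.
V_in − V_code = 0.6602285 − (0.6603515625) = −123 µV.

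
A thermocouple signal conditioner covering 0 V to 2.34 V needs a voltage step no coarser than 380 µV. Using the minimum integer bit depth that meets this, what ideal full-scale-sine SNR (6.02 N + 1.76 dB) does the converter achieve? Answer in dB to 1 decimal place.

80.0 dB

Full-scale range = 2.34 V.
2.34 V / 380 µV = 6158. Since 2^12 = 4096 and 2^13 = 8192, N = 13.
SNR = 6.02 × 13 + 1.76 = 80.02 dB.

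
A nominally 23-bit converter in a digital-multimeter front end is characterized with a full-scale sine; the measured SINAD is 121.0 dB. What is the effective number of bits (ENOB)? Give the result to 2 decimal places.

19.81 bits

(121.0 − 1.76) / 6.02 = 119.24/6.02 = 19.8073 effective bits.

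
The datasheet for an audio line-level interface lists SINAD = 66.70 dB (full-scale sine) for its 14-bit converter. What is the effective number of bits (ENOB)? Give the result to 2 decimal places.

10.79 bits

Inverting SNR = 6.02 N + 1.76: N_eff = (66.70 − 1.76)/6.02 = 10.7874.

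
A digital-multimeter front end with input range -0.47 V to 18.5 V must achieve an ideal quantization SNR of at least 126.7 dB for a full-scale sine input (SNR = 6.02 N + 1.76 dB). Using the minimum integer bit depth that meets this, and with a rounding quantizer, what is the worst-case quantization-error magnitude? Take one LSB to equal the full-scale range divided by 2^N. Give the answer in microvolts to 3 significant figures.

Range = 18.5 − (-0.47) = 18.97 V.
Required N = ⌈(126.7 − 1.76)/6.02⌉ = ⌈20.754⌉ = 21.
LSB = 18.97 V ÷ 2^21 = 18.97/2097152 V = 9.0456 µV.
Max error for round-to-nearest is LSB/2 = 4.52 µV.

4.52 µV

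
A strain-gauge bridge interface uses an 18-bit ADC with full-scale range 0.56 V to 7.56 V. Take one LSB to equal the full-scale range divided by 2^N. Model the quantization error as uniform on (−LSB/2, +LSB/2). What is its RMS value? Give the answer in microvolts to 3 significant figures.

7.71 µV

Span: 7.56 V − (0.56 V) = 7 V.
LSB = 7 V / 2^18 = 26.703 µV.
RMS of a uniform error over width LSB is LSB/√12 = 7.71 µV.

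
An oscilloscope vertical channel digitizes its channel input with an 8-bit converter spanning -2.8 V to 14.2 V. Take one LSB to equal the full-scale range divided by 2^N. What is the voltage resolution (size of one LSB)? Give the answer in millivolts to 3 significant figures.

Span: 14.2 V − (-2.8 V) = 17 V.
Number of codes = 2^8 = 256.
Step size = 17/256 V = 66.4 mV.

66.4 mV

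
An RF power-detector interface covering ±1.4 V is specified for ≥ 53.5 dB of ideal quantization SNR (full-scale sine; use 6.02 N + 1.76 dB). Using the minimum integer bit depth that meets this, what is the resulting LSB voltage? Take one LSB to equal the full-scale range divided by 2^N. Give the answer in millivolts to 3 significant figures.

Span: 1.4 V − (-1.4 V) = 2.8 V.
N ≥ (53.5 − 1.76)/6.02 = 8.595 → N_min = 9.
Step size = 2.8/512 V = 5.47 mV.

5.47 mV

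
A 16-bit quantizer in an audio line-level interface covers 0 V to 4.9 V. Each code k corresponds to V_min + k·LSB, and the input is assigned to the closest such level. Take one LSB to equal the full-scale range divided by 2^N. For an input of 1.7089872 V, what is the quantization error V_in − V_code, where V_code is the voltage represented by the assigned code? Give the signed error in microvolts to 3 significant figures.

V_FS = 4.9 V. LSB = 4.9 V / 2^16 ≈ 74.77 µV.
(V_in − V_min)/LSB = (1.7089872 − (0)) × 65536/4.9 = 22857.1806 → nearest code k = 22857.
V_code = 0 + (22857/65536) × 4.9 = 1.7089736938 V.
Error = V_in − V_code = 1.7089872 − (1.7089736938) = +13.5 µV.

+13.5 µV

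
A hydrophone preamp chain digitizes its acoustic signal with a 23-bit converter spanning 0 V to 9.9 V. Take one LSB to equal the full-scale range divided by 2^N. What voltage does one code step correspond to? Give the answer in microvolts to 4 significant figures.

1.180 µV

V_FS = 9.9 V.
2^23 = 8388608 levels.
One LSB is 9.9 V / 8388608 = 1.180 µV.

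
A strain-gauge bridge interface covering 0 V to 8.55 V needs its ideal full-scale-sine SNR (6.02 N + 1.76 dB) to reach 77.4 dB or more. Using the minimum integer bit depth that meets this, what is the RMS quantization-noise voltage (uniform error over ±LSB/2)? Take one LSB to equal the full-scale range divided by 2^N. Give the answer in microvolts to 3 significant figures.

Full-scale range = 8.55 V.
N ≥ (77.4 − 1.76)/6.02 = 12.565 → N_min = 13.
LSB = 8.55 V ÷ 2^13 = 8.55/8192 V = 1.0437 mV.
V_rms = LSB/√12 = 301 µV.

301 µV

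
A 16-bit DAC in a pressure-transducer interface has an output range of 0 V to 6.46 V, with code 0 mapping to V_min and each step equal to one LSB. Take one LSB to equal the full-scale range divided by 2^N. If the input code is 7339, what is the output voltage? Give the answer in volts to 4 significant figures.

0.7234 V

Full-scale range = 6.46 V. LSB = 6.46 V / 2^16.
Output = V_min + (7339/65536) × range = 0 + 0.111984 × 6.46 V
      = 0 + 0.723418 = 0.723418 V.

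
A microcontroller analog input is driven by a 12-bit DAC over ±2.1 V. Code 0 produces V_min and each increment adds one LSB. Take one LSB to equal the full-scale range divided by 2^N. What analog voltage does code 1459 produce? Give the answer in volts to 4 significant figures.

Span: 2.1 V − (-2.1 V) = 4.2 V. LSB = 4.2 V / 2^12.
V_out = V_min + code × LSB = -2.1 V + 1459 × 4.2 V / 4096
      = -2.1 + 1.49604 = -0.603955 V.

-0.6040 V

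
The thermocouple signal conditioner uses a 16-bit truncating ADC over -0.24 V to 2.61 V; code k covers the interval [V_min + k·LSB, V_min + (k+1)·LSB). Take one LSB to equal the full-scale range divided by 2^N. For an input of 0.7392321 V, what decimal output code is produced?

22517

Range = 2.61 − (-0.24) = 2.85 V. LSB = 2.85 V / 2^16 ≈ 43.49 µV.
(V_in − V_min) × 2^16/range = (0.7392321 − (-0.24)) × 65536/2.85 = 22517.528.
Floor → code = 22517.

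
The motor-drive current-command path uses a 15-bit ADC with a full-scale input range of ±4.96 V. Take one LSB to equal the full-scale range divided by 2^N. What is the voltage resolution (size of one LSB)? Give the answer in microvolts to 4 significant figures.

302.7 µV

Range = 4.96 − (-4.96) = 9.92 V.
Number of codes = 2^15 = 32768.
LSB = 9.92 V ÷ 2^15 = 9.92/32768 V = 302.7 µV.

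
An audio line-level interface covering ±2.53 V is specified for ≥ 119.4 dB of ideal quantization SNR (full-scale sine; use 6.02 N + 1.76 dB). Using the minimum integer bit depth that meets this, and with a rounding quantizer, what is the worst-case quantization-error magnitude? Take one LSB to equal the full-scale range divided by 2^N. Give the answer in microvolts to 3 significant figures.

Span: 2.53 V − (-2.53 V) = 5.06 V.
6.02 N + 1.76 ≥ 119.4 gives N ≥ 19.542, so the minimum integer is 20.
Step size = 5.06/1048576 V = 4.8256 µV.
|e|_max = LSB/2 = 2.41 µV.

2.41 µV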